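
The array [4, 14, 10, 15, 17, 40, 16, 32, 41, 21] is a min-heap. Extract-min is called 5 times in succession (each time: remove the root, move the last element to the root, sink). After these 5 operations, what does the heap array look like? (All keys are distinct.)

[17, 32, 21, 40, 41]

extract-min #1 returns 4:
  remove root 4; move last element 21 to root → [21, 14, 10, 15, 17, 40, 16, 32, 41]
  21 vs smaller child 10 at index 2, swap → [10, 14, 21, 15, 17, 40, 16, 32, 41]
  21 vs smaller child 16 at index 6, swap → [10, 14, 16, 15, 17, 40, 21, 32, 41]
extract-min #2 returns 10:
  remove root 10; move last element 41 to root → [41, 14, 16, 15, 17, 40, 21, 32]
  41 vs smaller child 14 at index 1, swap → [14, 41, 16, 15, 17, 40, 21, 32]
  41 vs smaller child 15 at index 3, swap → [14, 15, 16, 41, 17, 40, 21, 32]
  41 vs only child 32 at index 7, swap → [14, 15, 16, 32, 17, 40, 21, 41]
extract-min #3 returns 14:
  remove root 14; move last element 41 to root → [41, 15, 16, 32, 17, 40, 21]
  41 vs smaller child 15 at index 1, swap → [15, 41, 16, 32, 17, 40, 21]
  41 vs smaller child 17 at index 4, swap → [15, 17, 16, 32, 41, 40, 21]
extract-min #4 returns 15:
  remove root 15; move last element 21 to root → [21, 17, 16, 32, 41, 40]
  21 vs smaller child 16 at index 2, swap → [16, 17, 21, 32, 41, 40]
extract-min #5 returns 16:
  remove root 16; move last element 40 to root → [40, 17, 21, 32, 41]
  40 vs smaller child 17 at index 1, swap → [17, 40, 21, 32, 41]
  40 vs smaller child 32 at index 3, swap → [17, 32, 21, 40, 41]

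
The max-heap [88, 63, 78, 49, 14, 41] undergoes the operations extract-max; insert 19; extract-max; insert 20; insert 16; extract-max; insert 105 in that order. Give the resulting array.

[105, 19, 49, 16, 14, 20, 41]

extract-max → returns 88:
  remove root 88; move last element 41 to root → [41, 63, 78, 49, 14]
  41 vs larger child 78 at index 2, swap → [78, 63, 41, 49, 14]
insert 19:
  append 19 at index 5 → [78, 63, 41, 49, 14, 19] (no swap needed)
extract-max → returns 78:
  remove root 78; move last element 19 to root → [19, 63, 41, 49, 14]
  19 vs larger child 63 at index 1, swap → [63, 19, 41, 49, 14]
  19 vs larger child 49 at index 3, swap → [63, 49, 41, 19, 14]
insert 20:
  append 20 at index 5 → [63, 49, 41, 19, 14, 20] (no swap needed)
insert 16:
  append 16 at index 6 → [63, 49, 41, 19, 14, 20, 16] (no swap needed)
extract-max → returns 63:
  remove root 63; move last element 16 to root → [16, 49, 41, 19, 14, 20]
  16 vs larger child 49 at index 1, swap → [49, 16, 41, 19, 14, 20]
  16 vs larger child 19 at index 3, swap → [49, 19, 41, 16, 14, 20]
insert 105:
  append 105 at index 6 → [49, 19, 41, 16, 14, 20, 105]
  105 > parent 41 at index 2, swap → [49, 19, 105, 16, 14, 20, 41]
  105 > parent 49 at index 0, swap → [105, 19, 49, 16, 14, 20, 41]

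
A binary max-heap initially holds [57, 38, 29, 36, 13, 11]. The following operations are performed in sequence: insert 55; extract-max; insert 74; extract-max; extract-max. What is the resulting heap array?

[38, 36, 29, 11, 13]

insert 55:
  append 55 at index 6 → [57, 38, 29, 36, 13, 11, 55]
  55 > parent 29 at index 2, swap → [57, 38, 55, 36, 13, 11, 29]
extract-max → returns 57:
  remove root 57; move last element 29 to root → [29, 38, 55, 36, 13, 11]
  29 vs larger child 55 at index 2, swap → [55, 38, 29, 36, 13, 11]
insert 74:
  append 74 at index 6 → [55, 38, 29, 36, 13, 11, 74]
  74 > parent 29 at index 2, swap → [55, 38, 74, 36, 13, 11, 29]
  74 > parent 55 at index 0, swap → [74, 38, 55, 36, 13, 11, 29]
extract-max → returns 74:
  remove root 74; move last element 29 to root → [29, 38, 55, 36, 13, 11]
  29 vs larger child 55 at index 2, swap → [55, 38, 29, 36, 13, 11]
extract-max → returns 55:
  remove root 55; move last element 11 to root → [11, 38, 29, 36, 13]
  11 vs larger child 38 at index 1, swap → [38, 11, 29, 36, 13]
  11 vs larger child 36 at index 3, swap → [38, 36, 29, 11, 13]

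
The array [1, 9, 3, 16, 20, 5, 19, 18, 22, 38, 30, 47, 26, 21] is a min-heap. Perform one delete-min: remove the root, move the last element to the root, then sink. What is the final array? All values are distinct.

remove root 1; move last element 21 to root → [21, 9, 3, 16, 20, 5, 19, 18, 22, 38, 30, 47, 26]
21 vs smaller child 3 at index 2, swap → [3, 9, 21, 16, 20, 5, 19, 18, 22, 38, 30, 47, 26]
21 vs smaller child 5 at index 5, swap → [3, 9, 5, 16, 20, 21, 19, 18, 22, 38, 30, 47, 26]

[3, 9, 5, 16, 20, 21, 19, 18, 22, 38, 30, 47, 26]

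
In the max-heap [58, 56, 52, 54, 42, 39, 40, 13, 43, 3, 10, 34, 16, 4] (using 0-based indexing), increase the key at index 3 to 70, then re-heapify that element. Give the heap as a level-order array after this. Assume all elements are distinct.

set index 3 from 54 to 70 → [58, 56, 52, 70, 42, 39, 40, 13, 43, 3, 10, 34, 16, 4]
70 > parent 56 at index 1, swap → [58, 70, 52, 56, 42, 39, 40, 13, 43, 3, 10, 34, 16, 4]
70 > parent 58 at index 0, swap → [70, 58, 52, 56, 42, 39, 40, 13, 43, 3, 10, 34, 16, 4]

[70, 58, 52, 56, 42, 39, 40, 13, 43, 3, 10, 34, 16, 4]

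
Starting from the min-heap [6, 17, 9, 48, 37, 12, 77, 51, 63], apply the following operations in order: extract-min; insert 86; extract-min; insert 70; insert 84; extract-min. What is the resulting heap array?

extract-min → returns 6:
  remove root 6; move last element 63 to root → [63, 17, 9, 48, 37, 12, 77, 51]
  63 vs smaller child 9 at index 2, swap → [9, 17, 63, 48, 37, 12, 77, 51]
  63 vs smaller child 12 at index 5, swap → [9, 17, 12, 48, 37, 63, 77, 51]
insert 86:
  append 86 at index 8 → [9, 17, 12, 48, 37, 63, 77, 51, 86] (no swap needed)
extract-min → returns 9:
  remove root 9; move last element 86 to root → [86, 17, 12, 48, 37, 63, 77, 51]
  86 vs smaller child 12 at index 2, swap → [12, 17, 86, 48, 37, 63, 77, 51]
  86 vs smaller child 63 at index 5, swap → [12, 17, 63, 48, 37, 86, 77, 51]
insert 70:
  append 70 at index 8 → [12, 17, 63, 48, 37, 86, 77, 51, 70] (no swap needed)
insert 84:
  append 84 at index 9 → [12, 17, 63, 48, 37, 86, 77, 51, 70, 84] (no swap needed)
extract-min → returns 12:
  remove root 12; move last element 84 to root → [84, 17, 63, 48, 37, 86, 77, 51, 70]
  84 vs smaller child 17 at index 1, swap → [17, 84, 63, 48, 37, 86, 77, 51, 70]
  84 vs smaller child 37 at index 4, swap → [17, 37, 63, 48, 84, 86, 77, 51, 70]

[17, 37, 63, 48, 84, 86, 77, 51, 70]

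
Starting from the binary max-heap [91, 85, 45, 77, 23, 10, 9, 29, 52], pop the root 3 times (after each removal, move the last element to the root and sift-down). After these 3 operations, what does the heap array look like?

extract-max #1 returns 91:
  remove root 91; move last element 52 to root → [52, 85, 45, 77, 23, 10, 9, 29]
  52 vs larger child 85 at index 1, swap → [85, 52, 45, 77, 23, 10, 9, 29]
  52 vs larger child 77 at index 3, swap → [85, 77, 45, 52, 23, 10, 9, 29]
extract-max #2 returns 85:
  remove root 85; move last element 29 to root → [29, 77, 45, 52, 23, 10, 9]
  29 vs larger child 77 at index 1, swap → [77, 29, 45, 52, 23, 10, 9]
  29 vs larger child 52 at index 3, swap → [77, 52, 45, 29, 23, 10, 9]
extract-max #3 returns 77:
  remove root 77; move last element 9 to root → [9, 52, 45, 29, 23, 10]
  9 vs larger child 52 at index 1, swap → [52, 9, 45, 29, 23, 10]
  9 vs larger child 29 at index 3, swap → [52, 29, 45, 9, 23, 10]

[52, 29, 45, 9, 23, 10]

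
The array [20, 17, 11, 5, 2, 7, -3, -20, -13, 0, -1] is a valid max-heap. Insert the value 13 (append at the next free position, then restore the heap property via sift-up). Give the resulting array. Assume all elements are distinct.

[20, 17, 13, 5, 2, 11, -3, -20, -13, 0, -1, 7]

append 13 at index 11 → [20, 17, 11, 5, 2, 7, -3, -20, -13, 0, -1, 13]
13 > parent 7 at index 5, swap → [20, 17, 11, 5, 2, 13, -3, -20, -13, 0, -1, 7]
13 > parent 11 at index 2, swap → [20, 17, 13, 5, 2, 11, -3, -20, -13, 0, -1, 7]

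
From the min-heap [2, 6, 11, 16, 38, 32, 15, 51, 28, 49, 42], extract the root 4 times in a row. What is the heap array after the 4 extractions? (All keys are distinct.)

[16, 28, 32, 51, 38, 42, 49]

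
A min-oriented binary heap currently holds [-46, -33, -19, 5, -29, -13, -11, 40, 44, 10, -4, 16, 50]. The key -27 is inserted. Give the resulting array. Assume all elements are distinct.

append -27 at index 13 → [-46, -33, -19, 5, -29, -13, -11, 40, 44, 10, -4, 16, 50, -27]
-27 < parent -11 at index 6, swap → [-46, -33, -19, 5, -29, -13, -27, 40, 44, 10, -4, 16, 50, -11]
-27 < parent -19 at index 2, swap → [-46, -33, -27, 5, -29, -13, -19, 40, 44, 10, -4, 16, 50, -11]

[-46, -33, -27, 5, -29, -13, -19, 40, 44, 10, -4, 16, 50, -11]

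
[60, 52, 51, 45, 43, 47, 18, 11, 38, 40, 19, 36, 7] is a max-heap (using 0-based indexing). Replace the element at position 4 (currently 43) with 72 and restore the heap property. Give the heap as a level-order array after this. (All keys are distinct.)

set index 4 from 43 to 72 → [60, 52, 51, 45, 72, 47, 18, 11, 38, 40, 19, 36, 7]
72 > parent 52 at index 1, swap → [60, 72, 51, 45, 52, 47, 18, 11, 38, 40, 19, 36, 7]
72 > parent 60 at index 0, swap → [72, 60, 51, 45, 52, 47, 18, 11, 38, 40, 19, 36, 7]

[72, 60, 51, 45, 52, 47, 18, 11, 38, 40, 19, 36, 7]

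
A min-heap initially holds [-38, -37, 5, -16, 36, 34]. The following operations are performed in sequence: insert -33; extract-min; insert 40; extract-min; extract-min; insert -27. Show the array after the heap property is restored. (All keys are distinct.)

insert -33:
  append -33 at index 6 → [-38, -37, 5, -16, 36, 34, -33]
  -33 < parent 5 at index 2, swap → [-38, -37, -33, -16, 36, 34, 5]
extract-min → returns -38:
  remove root -38; move last element 5 to root → [5, -37, -33, -16, 36, 34]
  5 vs smaller child -37 at index 1, swap → [-37, 5, -33, -16, 36, 34]
  5 vs smaller child -16 at index 3, swap → [-37, -16, -33, 5, 36, 34]
insert 40:
  append 40 at index 6 → [-37, -16, -33, 5, 36, 34, 40] (no swap needed)
extract-min → returns -37:
  remove root -37; move last element 40 to root → [40, -16, -33, 5, 36, 34]
  40 vs smaller child -33 at index 2, swap → [-33, -16, 40, 5, 36, 34]
  40 vs only child 34 at index 5, swap → [-33, -16, 34, 5, 36, 40]
extract-min → returns -33:
  remove root -33; move last element 40 to root → [40, -16, 34, 5, 36]
  40 vs smaller child -16 at index 1, swap → [-16, 40, 34, 5, 36]
  40 vs smaller child 5 at index 3, swap → [-16, 5, 34, 40, 36]
insert -27:
  append -27 at index 5 → [-16, 5, 34, 40, 36, -27]
  -27 < parent 34 at index 2, swap → [-16, 5, -27, 40, 36, 34]
  -27 < parent -16 at index 0, swap → [-27, 5, -16, 40, 36, 34]

[-27, 5, -16, 40, 36, 34]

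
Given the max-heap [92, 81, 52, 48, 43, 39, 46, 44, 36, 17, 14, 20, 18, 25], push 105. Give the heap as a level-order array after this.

append 105 at index 14 → [92, 81, 52, 48, 43, 39, 46, 44, 36, 17, 14, 20, 18, 25, 105]
105 > parent 46 at index 6, swap → [92, 81, 52, 48, 43, 39, 105, 44, 36, 17, 14, 20, 18, 25, 46]
105 > parent 52 at index 2, swap → [92, 81, 105, 48, 43, 39, 52, 44, 36, 17, 14, 20, 18, 25, 46]
105 > parent 92 at index 0, swap → [105, 81, 92, 48, 43, 39, 52, 44, 36, 17, 14, 20, 18, 25, 46]

[105, 81, 92, 48, 43, 39, 52, 44, 36, 17, 14, 20, 18, 25, 46]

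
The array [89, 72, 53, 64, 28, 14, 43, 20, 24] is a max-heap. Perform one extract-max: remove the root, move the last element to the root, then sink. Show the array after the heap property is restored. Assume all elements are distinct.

remove root 89; move last element 24 to root → [24, 72, 53, 64, 28, 14, 43, 20]
24 vs larger child 72 at index 1, swap → [72, 24, 53, 64, 28, 14, 43, 20]
24 vs larger child 64 at index 3, swap → [72, 64, 53, 24, 28, 14, 43, 20]

[72, 64, 53, 24, 28, 14, 43, 20]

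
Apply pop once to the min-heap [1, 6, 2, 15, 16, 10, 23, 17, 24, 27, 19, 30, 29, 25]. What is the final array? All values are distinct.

remove root 1; move last element 25 to root → [25, 6, 2, 15, 16, 10, 23, 17, 24, 27, 19, 30, 29]
25 vs smaller child 2 at index 2, swap → [2, 6, 25, 15, 16, 10, 23, 17, 24, 27, 19, 30, 29]
25 vs smaller child 10 at index 5, swap → [2, 6, 10, 15, 16, 25, 23, 17, 24, 27, 19, 30, 29]

[2, 6, 10, 15, 16, 25, 23, 17, 24, 27, 19, 30, 29]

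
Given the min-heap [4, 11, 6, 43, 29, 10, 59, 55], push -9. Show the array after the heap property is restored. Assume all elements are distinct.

append -9 at index 8 → [4, 11, 6, 43, 29, 10, 59, 55, -9]
-9 < parent 43 at index 3, swap → [4, 11, 6, -9, 29, 10, 59, 55, 43]
-9 < parent 11 at index 1, swap → [4, -9, 6, 11, 29, 10, 59, 55, 43]
-9 < parent 4 at index 0, swap → [-9, 4, 6, 11, 29, 10, 59, 55, 43]

[-9, 4, 6, 11, 29, 10, 59, 55, 43]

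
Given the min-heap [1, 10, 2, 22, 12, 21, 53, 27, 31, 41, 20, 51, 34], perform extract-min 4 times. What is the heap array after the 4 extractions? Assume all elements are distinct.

[20, 22, 21, 27, 41, 34, 53, 51, 31]

extract-min #1 returns 1:
  remove root 1; move last element 34 to root → [34, 10, 2, 22, 12, 21, 53, 27, 31, 41, 20, 51]
  34 vs smaller child 2 at index 2, swap → [2, 10, 34, 22, 12, 21, 53, 27, 31, 41, 20, 51]
  34 vs smaller child 21 at index 5, swap → [2, 10, 21, 22, 12, 34, 53, 27, 31, 41, 20, 51]
extract-min #2 returns 2:
  remove root 2; move last element 51 to root → [51, 10, 21, 22, 12, 34, 53, 27, 31, 41, 20]
  51 vs smaller child 10 at index 1, swap → [10, 51, 21, 22, 12, 34, 53, 27, 31, 41, 20]
  51 vs smaller child 12 at index 4, swap → [10, 12, 21, 22, 51, 34, 53, 27, 31, 41, 20]
  51 vs smaller child 20 at index 10, swap → [10, 12, 21, 22, 20, 34, 53, 27, 31, 41, 51]
extract-min #3 returns 10:
  remove root 10; move last element 51 to root → [51, 12, 21, 22, 20, 34, 53, 27, 31, 41]
  51 vs smaller child 12 at index 1, swap → [12, 51, 21, 22, 20, 34, 53, 27, 31, 41]
  51 vs smaller child 20 at index 4, swap → [12, 20, 21, 22, 51, 34, 53, 27, 31, 41]
  51 vs only child 41 at index 9, swap → [12, 20, 21, 22, 41, 34, 53, 27, 31, 51]
extract-min #4 returns 12:
  remove root 12; move last element 51 to root → [51, 20, 21, 22, 41, 34, 53, 27, 31]
  51 vs smaller child 20 at index 1, swap → [20, 51, 21, 22, 41, 34, 53, 27, 31]
  51 vs smaller child 22 at index 3, swap → [20, 22, 21, 51, 41, 34, 53, 27, 31]
  51 vs smaller child 27 at index 7, swap → [20, 22, 21, 27, 41, 34, 53, 51, 31]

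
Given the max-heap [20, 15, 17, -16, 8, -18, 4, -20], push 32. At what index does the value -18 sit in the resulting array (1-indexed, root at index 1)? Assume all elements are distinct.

6

append 32 at index 9 → [20, 15, 17, -16, 8, -18, 4, -20, 32]
32 > parent -16 at index 4, swap → [20, 15, 17, 32, 8, -18, 4, -20, -16]
32 > parent 15 at index 2, swap → [20, 32, 17, 15, 8, -18, 4, -20, -16]
32 > parent 20 at index 1, swap → [32, 20, 17, 15, 8, -18, 4, -20, -16]
resulting array: [32, 20, 17, 15, 8, -18, 4, -20, -16]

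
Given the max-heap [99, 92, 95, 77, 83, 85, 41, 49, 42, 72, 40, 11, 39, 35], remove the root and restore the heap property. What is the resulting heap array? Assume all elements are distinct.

[95, 92, 85, 77, 83, 39, 41, 49, 42, 72, 40, 11, 35]

remove root 99; move last element 35 to root → [35, 92, 95, 77, 83, 85, 41, 49, 42, 72, 40, 11, 39]
35 vs larger child 95 at index 2, swap → [95, 92, 35, 77, 83, 85, 41, 49, 42, 72, 40, 11, 39]
35 vs larger child 85 at index 5, swap → [95, 92, 85, 77, 83, 35, 41, 49, 42, 72, 40, 11, 39]
35 vs larger child 39 at index 12, swap → [95, 92, 85, 77, 83, 39, 41, 49, 42, 72, 40, 11, 35]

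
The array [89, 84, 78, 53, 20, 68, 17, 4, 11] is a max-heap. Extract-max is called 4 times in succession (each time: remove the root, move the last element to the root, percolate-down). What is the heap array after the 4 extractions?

extract-max #1 returns 89:
  remove root 89; move last element 11 to root → [11, 84, 78, 53, 20, 68, 17, 4]
  11 vs larger child 84 at index 1, swap → [84, 11, 78, 53, 20, 68, 17, 4]
  11 vs larger child 53 at index 3, swap → [84, 53, 78, 11, 20, 68, 17, 4]
extract-max #2 returns 84:
  remove root 84; move last element 4 to root → [4, 53, 78, 11, 20, 68, 17]
  4 vs larger child 78 at index 2, swap → [78, 53, 4, 11, 20, 68, 17]
  4 vs larger child 68 at index 5, swap → [78, 53, 68, 11, 20, 4, 17]
extract-max #3 returns 78:
  remove root 78; move last element 17 to root → [17, 53, 68, 11, 20, 4]
  17 vs larger child 68 at index 2, swap → [68, 53, 17, 11, 20, 4]
extract-max #4 returns 68:
  remove root 68; move last element 4 to root → [4, 53, 17, 11, 20]
  4 vs larger child 53 at index 1, swap → [53, 4, 17, 11, 20]
  4 vs larger child 20 at index 4, swap → [53, 20, 17, 11, 4]

[53, 20, 17, 11, 4]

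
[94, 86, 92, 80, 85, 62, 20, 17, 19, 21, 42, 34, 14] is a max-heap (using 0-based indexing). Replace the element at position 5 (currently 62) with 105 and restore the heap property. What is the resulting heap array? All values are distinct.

[105, 86, 94, 80, 85, 92, 20, 17, 19, 21, 42, 34, 14]

set index 5 from 62 to 105 → [94, 86, 92, 80, 85, 105, 20, 17, 19, 21, 42, 34, 14]
105 > parent 92 at index 2, swap → [94, 86, 105, 80, 85, 92, 20, 17, 19, 21, 42, 34, 14]
105 > parent 94 at index 0, swap → [105, 86, 94, 80, 85, 92, 20, 17, 19, 21, 42, 34, 14]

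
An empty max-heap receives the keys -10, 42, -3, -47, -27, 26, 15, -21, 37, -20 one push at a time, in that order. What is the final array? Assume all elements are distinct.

Insert -10:
  append -10 at index 0 → [-10] (no swap needed)
Insert 42:
  append 42 at index 1 → [-10, 42]
  42 > parent -10 at index 0, swap → [42, -10]
Insert -3:
  append -3 at index 2 → [42, -10, -3] (no swap needed)
Insert -47:
  append -47 at index 3 → [42, -10, -3, -47] (no swap needed)
Insert -27:
  append -27 at index 4 → [42, -10, -3, -47, -27] (no swap needed)
Insert 26:
  append 26 at index 5 → [42, -10, -3, -47, -27, 26]
  26 > parent -3 at index 2, swap → [42, -10, 26, -47, -27, -3]
Insert 15:
  append 15 at index 6 → [42, -10, 26, -47, -27, -3, 15] (no swap needed)
Insert -21:
  append -21 at index 7 → [42, -10, 26, -47, -27, -3, 15, -21]
  -21 > parent -47 at index 3, swap → [42, -10, 26, -21, -27, -3, 15, -47]
Insert 37:
  append 37 at index 8 → [42, -10, 26, -21, -27, -3, 15, -47, 37]
  37 > parent -21 at index 3, swap → [42, -10, 26, 37, -27, -3, 15, -47, -21]
  37 > parent -10 at index 1, swap → [42, 37, 26, -10, -27, -3, 15, -47, -21]
Insert -20:
  append -20 at index 9 → [42, 37, 26, -10, -27, -3, 15, -47, -21, -20]
  -20 > parent -27 at index 4, swap → [42, 37, 26, -10, -20, -3, 15, -47, -21, -27]

[42, 37, 26, -10, -20, -3, 15, -47, -21, -27]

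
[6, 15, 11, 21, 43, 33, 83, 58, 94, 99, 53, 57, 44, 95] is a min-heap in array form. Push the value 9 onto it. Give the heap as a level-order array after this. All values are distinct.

append 9 at index 14 → [6, 15, 11, 21, 43, 33, 83, 58, 94, 99, 53, 57, 44, 95, 9]
9 < parent 83 at index 6, swap → [6, 15, 11, 21, 43, 33, 9, 58, 94, 99, 53, 57, 44, 95, 83]
9 < parent 11 at index 2, swap → [6, 15, 9, 21, 43, 33, 11, 58, 94, 99, 53, 57, 44, 95, 83]

[6, 15, 9, 21, 43, 33, 11, 58, 94, 99, 53, 57, 44, 95, 83]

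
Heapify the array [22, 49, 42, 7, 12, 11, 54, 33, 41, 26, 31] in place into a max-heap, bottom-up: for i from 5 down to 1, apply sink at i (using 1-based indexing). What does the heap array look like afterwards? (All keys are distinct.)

[54, 49, 42, 41, 31, 11, 22, 33, 7, 26, 12]

sift down from index 5:
  12 vs larger child 31 at index 11, swap → [22, 49, 42, 7, 31, 11, 54, 33, 41, 26, 12]
sift down from index 4:
  7 vs larger child 41 at index 9, swap → [22, 49, 42, 41, 31, 11, 54, 33, 7, 26, 12]
sift down from index 3:
  42 vs larger child 54 at index 7, swap → [22, 49, 54, 41, 31, 11, 42, 33, 7, 26, 12]
sift down from index 2: already satisfies heap property
sift down from index 1:
  22 vs larger child 54 at index 3, swap → [54, 49, 22, 41, 31, 11, 42, 33, 7, 26, 12]
  22 vs larger child 42 at index 7, swap → [54, 49, 42, 41, 31, 11, 22, 33, 7, 26, 12]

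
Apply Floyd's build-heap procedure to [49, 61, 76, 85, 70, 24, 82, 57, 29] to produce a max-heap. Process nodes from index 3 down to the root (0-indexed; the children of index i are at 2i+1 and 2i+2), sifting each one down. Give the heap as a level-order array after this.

[85, 70, 82, 61, 49, 24, 76, 57, 29]

sift down from index 3: already satisfies heap property
sift down from index 2:
  76 vs larger child 82 at index 6, swap → [49, 61, 82, 85, 70, 24, 76, 57, 29]
sift down from index 1:
  61 vs larger child 85 at index 3, swap → [49, 85, 82, 61, 70, 24, 76, 57, 29]
sift down from index 0:
  49 vs larger child 85 at index 1, swap → [85, 49, 82, 61, 70, 24, 76, 57, 29]
  49 vs larger child 70 at index 4, swap → [85, 70, 82, 61, 49, 24, 76, 57, 29]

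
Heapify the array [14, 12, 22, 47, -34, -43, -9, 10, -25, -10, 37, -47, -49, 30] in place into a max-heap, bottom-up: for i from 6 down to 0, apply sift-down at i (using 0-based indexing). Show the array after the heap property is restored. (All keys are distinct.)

[47, 37, 30, 12, 14, -43, 22, 10, -25, -10, -34, -47, -49, -9]

sift down from index 6:
  -9 vs only child 30 at index 13, swap → [14, 12, 22, 47, -34, -43, 30, 10, -25, -10, 37, -47, -49, -9]
sift down from index 5: already satisfies heap property
sift down from index 4:
  -34 vs larger child 37 at index 10, swap → [14, 12, 22, 47, 37, -43, 30, 10, -25, -10, -34, -47, -49, -9]
sift down from index 3: already satisfies heap property
sift down from index 2:
  22 vs larger child 30 at index 6, swap → [14, 12, 30, 47, 37, -43, 22, 10, -25, -10, -34, -47, -49, -9]
sift down from index 1:
  12 vs larger child 47 at index 3, swap → [14, 47, 30, 12, 37, -43, 22, 10, -25, -10, -34, -47, -49, -9]
sift down from index 0:
  14 vs larger child 47 at index 1, swap → [47, 14, 30, 12, 37, -43, 22, 10, -25, -10, -34, -47, -49, -9]
  14 vs larger child 37 at index 4, swap → [47, 37, 30, 12, 14, -43, 22, 10, -25, -10, -34, -47, -49, -9]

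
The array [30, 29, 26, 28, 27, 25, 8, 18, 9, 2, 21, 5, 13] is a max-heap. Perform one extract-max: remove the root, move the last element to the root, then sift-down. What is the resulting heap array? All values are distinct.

remove root 30; move last element 13 to root → [13, 29, 26, 28, 27, 25, 8, 18, 9, 2, 21, 5]
13 vs larger child 29 at index 1, swap → [29, 13, 26, 28, 27, 25, 8, 18, 9, 2, 21, 5]
13 vs larger child 28 at index 3, swap → [29, 28, 26, 13, 27, 25, 8, 18, 9, 2, 21, 5]
13 vs larger child 18 at index 7, swap → [29, 28, 26, 18, 27, 25, 8, 13, 9, 2, 21, 5]

[29, 28, 26, 18, 27, 25, 8, 13, 9, 2, 21, 5]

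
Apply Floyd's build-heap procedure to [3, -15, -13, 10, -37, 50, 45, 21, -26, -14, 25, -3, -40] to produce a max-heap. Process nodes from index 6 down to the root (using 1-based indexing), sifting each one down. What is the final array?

sift down from index 6: already satisfies heap property
sift down from index 5:
  -37 vs larger child 25 at index 11, swap → [3, -15, -13, 10, 25, 50, 45, 21, -26, -14, -37, -3, -40]
sift down from index 4:
  10 vs larger child 21 at index 8, swap → [3, -15, -13, 21, 25, 50, 45, 10, -26, -14, -37, -3, -40]
sift down from index 3:
  -13 vs larger child 50 at index 6, swap → [3, -15, 50, 21, 25, -13, 45, 10, -26, -14, -37, -3, -40]
  -13 vs larger child -3 at index 12, swap → [3, -15, 50, 21, 25, -3, 45, 10, -26, -14, -37, -13, -40]
sift down from index 2:
  -15 vs larger child 25 at index 5, swap → [3, 25, 50, 21, -15, -3, 45, 10, -26, -14, -37, -13, -40]
  -15 vs larger child -14 at index 10, swap → [3, 25, 50, 21, -14, -3, 45, 10, -26, -15, -37, -13, -40]
sift down from index 1:
  3 vs larger child 50 at index 3, swap → [50, 25, 3, 21, -14, -3, 45, 10, -26, -15, -37, -13, -40]
  3 vs larger child 45 at index 7, swap → [50, 25, 45, 21, -14, -3, 3, 10, -26, -15, -37, -13, -40]

[50, 25, 45, 21, -14, -3, 3, 10, -26, -15, -37, -13, -40]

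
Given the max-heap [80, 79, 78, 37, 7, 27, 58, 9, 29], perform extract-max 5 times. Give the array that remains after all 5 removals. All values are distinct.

[29, 9, 27, 7]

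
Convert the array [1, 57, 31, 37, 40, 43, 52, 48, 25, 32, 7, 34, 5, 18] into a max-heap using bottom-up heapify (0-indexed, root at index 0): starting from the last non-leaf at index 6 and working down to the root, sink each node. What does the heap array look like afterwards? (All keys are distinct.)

sift down from index 6: already satisfies heap property
sift down from index 5: already satisfies heap property
sift down from index 4: already satisfies heap property
sift down from index 3:
  37 vs larger child 48 at index 7, swap → [1, 57, 31, 48, 40, 43, 52, 37, 25, 32, 7, 34, 5, 18]
sift down from index 2:
  31 vs larger child 52 at index 6, swap → [1, 57, 52, 48, 40, 43, 31, 37, 25, 32, 7, 34, 5, 18]
sift down from index 1: already satisfies heap property
sift down from index 0:
  1 vs larger child 57 at index 1, swap → [57, 1, 52, 48, 40, 43, 31, 37, 25, 32, 7, 34, 5, 18]
  1 vs larger child 48 at index 3, swap → [57, 48, 52, 1, 40, 43, 31, 37, 25, 32, 7, 34, 5, 18]
  1 vs larger child 37 at index 7, swap → [57, 48, 52, 37, 40, 43, 31, 1, 25, 32, 7, 34, 5, 18]

[57, 48, 52, 37, 40, 43, 31, 1, 25, 32, 7, 34, 5, 18]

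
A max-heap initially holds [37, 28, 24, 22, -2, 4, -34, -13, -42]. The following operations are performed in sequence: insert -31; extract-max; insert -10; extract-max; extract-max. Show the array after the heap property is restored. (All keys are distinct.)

insert -31:
  append -31 at index 9 → [37, 28, 24, 22, -2, 4, -34, -13, -42, -31] (no swap needed)
extract-max → returns 37:
  remove root 37; move last element -31 to root → [-31, 28, 24, 22, -2, 4, -34, -13, -42]
  -31 vs larger child 28 at index 1, swap → [28, -31, 24, 22, -2, 4, -34, -13, -42]
  -31 vs larger child 22 at index 3, swap → [28, 22, 24, -31, -2, 4, -34, -13, -42]
  -31 vs larger child -13 at index 7, swap → [28, 22, 24, -13, -2, 4, -34, -31, -42]
insert -10:
  append -10 at index 9 → [28, 22, 24, -13, -2, 4, -34, -31, -42, -10] (no swap needed)
extract-max → returns 28:
  remove root 28; move last element -10 to root → [-10, 22, 24, -13, -2, 4, -34, -31, -42]
  -10 vs larger child 24 at index 2, swap → [24, 22, -10, -13, -2, 4, -34, -31, -42]
  -10 vs larger child 4 at index 5, swap → [24, 22, 4, -13, -2, -10, -34, -31, -42]
extract-max → returns 24:
  remove root 24; move last element -42 to root → [-42, 22, 4, -13, -2, -10, -34, -31]
  -42 vs larger child 22 at index 1, swap → [22, -42, 4, -13, -2, -10, -34, -31]
  -42 vs larger child -2 at index 4, swap → [22, -2, 4, -13, -42, -10, -34, -31]

[22, -2, 4, -13, -42, -10, -34, -31]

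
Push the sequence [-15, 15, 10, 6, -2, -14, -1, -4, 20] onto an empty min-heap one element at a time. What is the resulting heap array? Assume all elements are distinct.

[-15, -4, -14, -2, 6, 10, -1, 15, 20]

Insert -15:
  append -15 at index 0 → [-15] (no swap needed)
Insert 15:
  append 15 at index 1 → [-15, 15] (no swap needed)
Insert 10:
  append 10 at index 2 → [-15, 15, 10] (no swap needed)
Insert 6:
  append 6 at index 3 → [-15, 15, 10, 6]
  6 < parent 15 at index 1, swap → [-15, 6, 10, 15]
Insert -2:
  append -2 at index 4 → [-15, 6, 10, 15, -2]
  -2 < parent 6 at index 1, swap → [-15, -2, 10, 15, 6]
Insert -14:
  append -14 at index 5 → [-15, -2, 10, 15, 6, -14]
  -14 < parent 10 at index 2, swap → [-15, -2, -14, 15, 6, 10]
Insert -1:
  append -1 at index 6 → [-15, -2, -14, 15, 6, 10, -1] (no swap needed)
Insert -4:
  append -4 at index 7 → [-15, -2, -14, 15, 6, 10, -1, -4]
  -4 < parent 15 at index 3, swap → [-15, -2, -14, -4, 6, 10, -1, 15]
  -4 < parent -2 at index 1, swap → [-15, -4, -14, -2, 6, 10, -1, 15]
Insert 20:
  append 20 at index 8 → [-15, -4, -14, -2, 6, 10, -1, 15, 20] (no swap needed)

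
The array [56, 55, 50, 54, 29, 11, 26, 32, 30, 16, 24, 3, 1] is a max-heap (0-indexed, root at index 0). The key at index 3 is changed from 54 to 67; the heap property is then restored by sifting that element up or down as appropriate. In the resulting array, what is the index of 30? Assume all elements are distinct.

8

set index 3 from 54 to 67 → [56, 55, 50, 67, 29, 11, 26, 32, 30, 16, 24, 3, 1]
67 > parent 55 at index 1, swap → [56, 67, 50, 55, 29, 11, 26, 32, 30, 16, 24, 3, 1]
67 > parent 56 at index 0, swap → [67, 56, 50, 55, 29, 11, 26, 32, 30, 16, 24, 3, 1]
resulting array: [67, 56, 50, 55, 29, 11, 26, 32, 30, 16, 24, 3, 1]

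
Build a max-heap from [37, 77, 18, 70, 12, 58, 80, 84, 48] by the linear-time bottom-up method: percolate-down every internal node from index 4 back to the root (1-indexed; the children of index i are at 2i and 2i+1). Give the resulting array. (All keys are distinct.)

sift down from index 4:
  70 vs larger child 84 at index 8, swap → [37, 77, 18, 84, 12, 58, 80, 70, 48]
sift down from index 3:
  18 vs larger child 80 at index 7, swap → [37, 77, 80, 84, 12, 58, 18, 70, 48]
sift down from index 2:
  77 vs larger child 84 at index 4, swap → [37, 84, 80, 77, 12, 58, 18, 70, 48]
sift down from index 1:
  37 vs larger child 84 at index 2, swap → [84, 37, 80, 77, 12, 58, 18, 70, 48]
  37 vs larger child 77 at index 4, swap → [84, 77, 80, 37, 12, 58, 18, 70, 48]
  37 vs larger child 70 at index 8, swap → [84, 77, 80, 70, 12, 58, 18, 37, 48]

[84, 77, 80, 70, 12, 58, 18, 37, 48]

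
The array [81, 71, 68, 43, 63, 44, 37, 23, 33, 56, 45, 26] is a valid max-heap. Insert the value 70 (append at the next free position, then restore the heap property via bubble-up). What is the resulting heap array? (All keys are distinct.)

append 70 at index 12 → [81, 71, 68, 43, 63, 44, 37, 23, 33, 56, 45, 26, 70]
70 > parent 44 at index 5, swap → [81, 71, 68, 43, 63, 70, 37, 23, 33, 56, 45, 26, 44]
70 > parent 68 at index 2, swap → [81, 71, 70, 43, 63, 68, 37, 23, 33, 56, 45, 26, 44]

[81, 71, 70, 43, 63, 68, 37, 23, 33, 56, 45, 26, 44]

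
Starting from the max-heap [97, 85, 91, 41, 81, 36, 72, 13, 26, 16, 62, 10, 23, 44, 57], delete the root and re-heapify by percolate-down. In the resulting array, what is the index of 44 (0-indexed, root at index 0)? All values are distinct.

remove root 97; move last element 57 to root → [57, 85, 91, 41, 81, 36, 72, 13, 26, 16, 62, 10, 23, 44]
57 vs larger child 91 at index 2, swap → [91, 85, 57, 41, 81, 36, 72, 13, 26, 16, 62, 10, 23, 44]
57 vs larger child 72 at index 6, swap → [91, 85, 72, 41, 81, 36, 57, 13, 26, 16, 62, 10, 23, 44]
resulting array: [91, 85, 72, 41, 81, 36, 57, 13, 26, 16, 62, 10, 23, 44]

13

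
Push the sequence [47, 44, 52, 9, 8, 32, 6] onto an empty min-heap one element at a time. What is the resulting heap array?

[6, 9, 8, 47, 44, 52, 32]

Insert 47:
  append 47 at index 0 → [47] (no swap needed)
Insert 44:
  append 44 at index 1 → [47, 44]
  44 < parent 47 at index 0, swap → [44, 47]
Insert 52:
  append 52 at index 2 → [44, 47, 52] (no swap needed)
Insert 9:
  append 9 at index 3 → [44, 47, 52, 9]
  9 < parent 47 at index 1, swap → [44, 9, 52, 47]
  9 < parent 44 at index 0, swap → [9, 44, 52, 47]
Insert 8:
  append 8 at index 4 → [9, 44, 52, 47, 8]
  8 < parent 44 at index 1, swap → [9, 8, 52, 47, 44]
  8 < parent 9 at index 0, swap → [8, 9, 52, 47, 44]
Insert 32:
  append 32 at index 5 → [8, 9, 52, 47, 44, 32]
  32 < parent 52 at index 2, swap → [8, 9, 32, 47, 44, 52]
Insert 6:
  append 6 at index 6 → [8, 9, 32, 47, 44, 52, 6]
  6 < parent 32 at index 2, swap → [8, 9, 6, 47, 44, 52, 32]
  6 < parent 8 at index 0, swap → [6, 9, 8, 47, 44, 52, 32]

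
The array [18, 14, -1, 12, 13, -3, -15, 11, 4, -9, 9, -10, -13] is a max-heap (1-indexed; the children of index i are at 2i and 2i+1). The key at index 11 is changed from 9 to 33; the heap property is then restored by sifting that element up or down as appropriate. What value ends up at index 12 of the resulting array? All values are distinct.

-10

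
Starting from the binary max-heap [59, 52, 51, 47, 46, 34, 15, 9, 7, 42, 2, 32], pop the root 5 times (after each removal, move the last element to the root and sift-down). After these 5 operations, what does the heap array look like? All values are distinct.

[42, 32, 34, 9, 7, 2, 15]

extract-max #1 returns 59:
  remove root 59; move last element 32 to root → [32, 52, 51, 47, 46, 34, 15, 9, 7, 42, 2]
  32 vs larger child 52 at index 1, swap → [52, 32, 51, 47, 46, 34, 15, 9, 7, 42, 2]
  32 vs larger child 47 at index 3, swap → [52, 47, 51, 32, 46, 34, 15, 9, 7, 42, 2]
extract-max #2 returns 52:
  remove root 52; move last element 2 to root → [2, 47, 51, 32, 46, 34, 15, 9, 7, 42]
  2 vs larger child 51 at index 2, swap → [51, 47, 2, 32, 46, 34, 15, 9, 7, 42]
  2 vs larger child 34 at index 5, swap → [51, 47, 34, 32, 46, 2, 15, 9, 7, 42]
extract-max #3 returns 51:
  remove root 51; move last element 42 to root → [42, 47, 34, 32, 46, 2, 15, 9, 7]
  42 vs larger child 47 at index 1, swap → [47, 42, 34, 32, 46, 2, 15, 9, 7]
  42 vs larger child 46 at index 4, swap → [47, 46, 34, 32, 42, 2, 15, 9, 7]
extract-max #4 returns 47:
  remove root 47; move last element 7 to root → [7, 46, 34, 32, 42, 2, 15, 9]
  7 vs larger child 46 at index 1, swap → [46, 7, 34, 32, 42, 2, 15, 9]
  7 vs larger child 42 at index 4, swap → [46, 42, 34, 32, 7, 2, 15, 9]
extract-max #5 returns 46:
  remove root 46; move last element 9 to root → [9, 42, 34, 32, 7, 2, 15]
  9 vs larger child 42 at index 1, swap → [42, 9, 34, 32, 7, 2, 15]
  9 vs larger child 32 at index 3, swap → [42, 32, 34, 9, 7, 2, 15]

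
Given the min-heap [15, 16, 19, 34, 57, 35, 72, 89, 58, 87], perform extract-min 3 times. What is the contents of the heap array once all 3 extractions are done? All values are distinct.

[34, 57, 35, 58, 89, 87, 72]

extract-min #1 returns 15:
  remove root 15; move last element 87 to root → [87, 16, 19, 34, 57, 35, 72, 89, 58]
  87 vs smaller child 16 at index 1, swap → [16, 87, 19, 34, 57, 35, 72, 89, 58]
  87 vs smaller child 34 at index 3, swap → [16, 34, 19, 87, 57, 35, 72, 89, 58]
  87 vs smaller child 58 at index 8, swap → [16, 34, 19, 58, 57, 35, 72, 89, 87]
extract-min #2 returns 16:
  remove root 16; move last element 87 to root → [87, 34, 19, 58, 57, 35, 72, 89]
  87 vs smaller child 19 at index 2, swap → [19, 34, 87, 58, 57, 35, 72, 89]
  87 vs smaller child 35 at index 5, swap → [19, 34, 35, 58, 57, 87, 72, 89]
extract-min #3 returns 19:
  remove root 19; move last element 89 to root → [89, 34, 35, 58, 57, 87, 72]
  89 vs smaller child 34 at index 1, swap → [34, 89, 35, 58, 57, 87, 72]
  89 vs smaller child 57 at index 4, swap → [34, 57, 35, 58, 89, 87, 72]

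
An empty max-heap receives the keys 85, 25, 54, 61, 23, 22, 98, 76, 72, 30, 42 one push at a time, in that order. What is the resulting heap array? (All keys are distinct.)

[98, 76, 85, 72, 42, 22, 54, 25, 61, 23, 30]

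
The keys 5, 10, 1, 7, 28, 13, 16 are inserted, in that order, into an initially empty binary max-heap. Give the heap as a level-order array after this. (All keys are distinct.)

Insert 5:
  append 5 at index 0 → [5] (no swap needed)
Insert 10:
  append 10 at index 1 → [5, 10]
  10 > parent 5 at index 0, swap → [10, 5]
Insert 1:
  append 1 at index 2 → [10, 5, 1] (no swap needed)
Insert 7:
  append 7 at index 3 → [10, 5, 1, 7]
  7 > parent 5 at index 1, swap → [10, 7, 1, 5]
Insert 28:
  append 28 at index 4 → [10, 7, 1, 5, 28]
  28 > parent 7 at index 1, swap → [10, 28, 1, 5, 7]
  28 > parent 10 at index 0, swap → [28, 10, 1, 5, 7]
Insert 13:
  append 13 at index 5 → [28, 10, 1, 5, 7, 13]
  13 > parent 1 at index 2, swap → [28, 10, 13, 5, 7, 1]
Insert 16:
  append 16 at index 6 → [28, 10, 13, 5, 7, 1, 16]
  16 > parent 13 at index 2, swap → [28, 10, 16, 5, 7, 1, 13]

[28, 10, 16, 5, 7, 1, 13]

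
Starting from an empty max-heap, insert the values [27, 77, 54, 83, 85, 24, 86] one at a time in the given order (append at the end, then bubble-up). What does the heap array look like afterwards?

[86, 83, 85, 27, 77, 24, 54]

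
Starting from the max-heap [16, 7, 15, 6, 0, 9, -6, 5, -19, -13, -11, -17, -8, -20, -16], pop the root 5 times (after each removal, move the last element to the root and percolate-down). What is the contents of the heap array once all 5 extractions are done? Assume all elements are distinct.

[5, 0, -6, -16, -11, -8, -20, -17, -19, -13]

extract-max #1 returns 16:
  remove root 16; move last element -16 to root → [-16, 7, 15, 6, 0, 9, -6, 5, -19, -13, -11, -17, -8, -20]
  -16 vs larger child 15 at index 2, swap → [15, 7, -16, 6, 0, 9, -6, 5, -19, -13, -11, -17, -8, -20]
  -16 vs larger child 9 at index 5, swap → [15, 7, 9, 6, 0, -16, -6, 5, -19, -13, -11, -17, -8, -20]
  -16 vs larger child -8 at index 12, swap → [15, 7, 9, 6, 0, -8, -6, 5, -19, -13, -11, -17, -16, -20]
extract-max #2 returns 15:
  remove root 15; move last element -20 to root → [-20, 7, 9, 6, 0, -8, -6, 5, -19, -13, -11, -17, -16]
  -20 vs larger child 9 at index 2, swap → [9, 7, -20, 6, 0, -8, -6, 5, -19, -13, -11, -17, -16]
  -20 vs larger child -6 at index 6, swap → [9, 7, -6, 6, 0, -8, -20, 5, -19, -13, -11, -17, -16]
extract-max #3 returns 9:
  remove root 9; move last element -16 to root → [-16, 7, -6, 6, 0, -8, -20, 5, -19, -13, -11, -17]
  -16 vs larger child 7 at index 1, swap → [7, -16, -6, 6, 0, -8, -20, 5, -19, -13, -11, -17]
  -16 vs larger child 6 at index 3, swap → [7, 6, -6, -16, 0, -8, -20, 5, -19, -13, -11, -17]
  -16 vs larger child 5 at index 7, swap → [7, 6, -6, 5, 0, -8, -20, -16, -19, -13, -11, -17]
extract-max #4 returns 7:
  remove root 7; move last element -17 to root → [-17, 6, -6, 5, 0, -8, -20, -16, -19, -13, -11]
  -17 vs larger child 6 at index 1, swap → [6, -17, -6, 5, 0, -8, -20, -16, -19, -13, -11]
  -17 vs larger child 5 at index 3, swap → [6, 5, -6, -17, 0, -8, -20, -16, -19, -13, -11]
  -17 vs larger child -16 at index 7, swap → [6, 5, -6, -16, 0, -8, -20, -17, -19, -13, -11]
extract-max #5 returns 6:
  remove root 6; move last element -11 to root → [-11, 5, -6, -16, 0, -8, -20, -17, -19, -13]
  -11 vs larger child 5 at index 1, swap → [5, -11, -6, -16, 0, -8, -20, -17, -19, -13]
  -11 vs larger child 0 at index 4, swap → [5, 0, -6, -16, -11, -8, -20, -17, -19, -13]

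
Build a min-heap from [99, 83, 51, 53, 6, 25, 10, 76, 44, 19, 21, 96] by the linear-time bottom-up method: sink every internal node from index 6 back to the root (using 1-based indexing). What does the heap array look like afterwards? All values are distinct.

sift down from index 6: already satisfies heap property
sift down from index 5: already satisfies heap property
sift down from index 4:
  53 vs smaller child 44 at index 9, swap → [99, 83, 51, 44, 6, 25, 10, 76, 53, 19, 21, 96]
sift down from index 3:
  51 vs smaller child 10 at index 7, swap → [99, 83, 10, 44, 6, 25, 51, 76, 53, 19, 21, 96]
sift down from index 2:
  83 vs smaller child 6 at index 5, swap → [99, 6, 10, 44, 83, 25, 51, 76, 53, 19, 21, 96]
  83 vs smaller child 19 at index 10, swap → [99, 6, 10, 44, 19, 25, 51, 76, 53, 83, 21, 96]
sift down from index 1:
  99 vs smaller child 6 at index 2, swap → [6, 99, 10, 44, 19, 25, 51, 76, 53, 83, 21, 96]
  99 vs smaller child 19 at index 5, swap → [6, 19, 10, 44, 99, 25, 51, 76, 53, 83, 21, 96]
  99 vs smaller child 21 at index 11, swap → [6, 19, 10, 44, 21, 25, 51, 76, 53, 83, 99, 96]

[6, 19, 10, 44, 21, 25, 51, 76, 53, 83, 99, 96]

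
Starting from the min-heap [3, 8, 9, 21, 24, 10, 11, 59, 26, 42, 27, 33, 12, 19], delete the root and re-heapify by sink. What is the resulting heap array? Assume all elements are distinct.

[8, 19, 9, 21, 24, 10, 11, 59, 26, 42, 27, 33, 12]

remove root 3; move last element 19 to root → [19, 8, 9, 21, 24, 10, 11, 59, 26, 42, 27, 33, 12]
19 vs smaller child 8 at index 1, swap → [8, 19, 9, 21, 24, 10, 11, 59, 26, 42, 27, 33, 12]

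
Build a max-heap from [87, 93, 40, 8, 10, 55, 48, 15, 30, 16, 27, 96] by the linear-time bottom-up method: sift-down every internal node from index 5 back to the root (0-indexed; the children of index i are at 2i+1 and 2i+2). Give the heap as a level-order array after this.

[96, 93, 87, 30, 27, 55, 48, 15, 8, 16, 10, 40]

sift down from index 5:
  55 vs only child 96 at index 11, swap → [87, 93, 40, 8, 10, 96, 48, 15, 30, 16, 27, 55]
sift down from index 4:
  10 vs larger child 27 at index 10, swap → [87, 93, 40, 8, 27, 96, 48, 15, 30, 16, 10, 55]
sift down from index 3:
  8 vs larger child 30 at index 8, swap → [87, 93, 40, 30, 27, 96, 48, 15, 8, 16, 10, 55]
sift down from index 2:
  40 vs larger child 96 at index 5, swap → [87, 93, 96, 30, 27, 40, 48, 15, 8, 16, 10, 55]
  40 vs only child 55 at index 11, swap → [87, 93, 96, 30, 27, 55, 48, 15, 8, 16, 10, 40]
sift down from index 1: already satisfies heap property
sift down from index 0:
  87 vs larger child 96 at index 2, swap → [96, 93, 87, 30, 27, 55, 48, 15, 8, 16, 10, 40]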